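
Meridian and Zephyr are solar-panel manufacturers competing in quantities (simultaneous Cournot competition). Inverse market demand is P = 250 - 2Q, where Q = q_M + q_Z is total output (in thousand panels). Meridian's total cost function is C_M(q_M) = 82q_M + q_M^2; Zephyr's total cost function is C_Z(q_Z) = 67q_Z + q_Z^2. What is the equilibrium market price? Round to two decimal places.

162.25

Meridian's profit: π_M = (250 - 2Q)q_M - (82q_M + q_M²). Setting ∂π_M/∂q_M = 0: 168 - 6q_M - 2(q_Z) = 0.
Zephyr's first-order condition: 183 - 6q_Z - 2(q_M) = 0.
Best responses: q_M = (168 - 2q_Z)/6, q_Z = (183 - 2q_M)/6.
Substituting one into the other gives q_M = 321/16 and q_Z = 381/16.
Total output Q = 351/8, so price P = 250 - 2·(351/8) = 649/4.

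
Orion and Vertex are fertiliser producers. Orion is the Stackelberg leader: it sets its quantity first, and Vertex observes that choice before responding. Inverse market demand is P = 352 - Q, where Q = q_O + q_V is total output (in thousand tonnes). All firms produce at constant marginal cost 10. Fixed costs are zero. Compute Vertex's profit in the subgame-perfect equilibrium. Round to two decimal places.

7310.25

The follower Vertex best-responds to any q_O: π_V = (352 - Q)q_V - 10q_V.
Follower FOC: 342 - q_O - 2q_V = 0, so q_V(q_O) = (342 - q_O)/2.
The leader anticipates this reaction. Substituting into P = 352 - Q gives P = 181 - (1/2)q_O, so π_O = (181 - (1/2)q_O)q_O - 10q_O.
Leader FOC: 171 - q_O = 0, so q_O = 171.
Then q_V = (342 - 171)/2 = 171/2.
Price P = 352 - 513/2 = 191/2.
Vertex's profit: (191/2 - 10)·(171/2) = 7310.2500.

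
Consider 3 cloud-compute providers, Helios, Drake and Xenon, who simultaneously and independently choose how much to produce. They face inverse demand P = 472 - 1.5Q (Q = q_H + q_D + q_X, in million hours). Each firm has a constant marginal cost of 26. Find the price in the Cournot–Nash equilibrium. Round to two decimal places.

Each firm earns π_i = (472 - 1.5Q)q_i - 26q_i.
First-order condition (treating rivals' output as given): 446 - 3q_i - (3/2)·Σ_{j≠i} q_j = 0.
By symmetry each firm produces the same amount; substituting Σ_{j≠i} q_j = 2q_i yields q_i = 446/6 = 223/3.
Total output Q = 223, so price P = 472 - (3/2)·223 = 275/2.

137.50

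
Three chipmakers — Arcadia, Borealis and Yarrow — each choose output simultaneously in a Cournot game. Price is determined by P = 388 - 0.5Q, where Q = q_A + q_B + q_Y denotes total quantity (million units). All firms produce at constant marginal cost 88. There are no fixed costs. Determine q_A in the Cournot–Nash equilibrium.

A representative firm's profit is π_i = q_i(388 - 0.5Q) - 88q_i.
Setting ∂π_i/∂q_i = 0 with rivals' quantities fixed: 300 - q_i - (1/2)·Σ_{j≠i} q_j = 0.
With identical firms every q_j equals q_i, so Σ_{j≠i} q_j = 2q_i and 300 = 2q_i, giving q_i = 150.

150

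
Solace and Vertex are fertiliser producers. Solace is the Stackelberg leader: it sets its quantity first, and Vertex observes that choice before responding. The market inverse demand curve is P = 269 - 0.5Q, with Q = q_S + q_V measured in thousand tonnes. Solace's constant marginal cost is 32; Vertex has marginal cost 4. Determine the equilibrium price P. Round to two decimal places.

Solve by backward induction. Given q_S, the follower Vertex maximises π_V = (269 - (1/2)q_S - (1/2)q_V)q_V - 4q_V.
∂π_V/∂q_V = 265 - (1/2)q_S - q_V = 0 gives the reaction function q_V = (265 - (1/2)q_S).
The leader anticipates this reaction. Substituting into P = 269 - 0.5Q gives P = 273/2 - (1/4)q_S, so π_S = (273/2 - (1/4)q_S)q_S - 32q_S.
Leader FOC: 209/2 - (1/2)q_S = 0, so q_S = 209.
Then q_V = (265 - (1/2)·209) = 321/2.
Total output Q = 739/2, so price P = 269 - (1/2)·(739/2) = 337/4.

84.25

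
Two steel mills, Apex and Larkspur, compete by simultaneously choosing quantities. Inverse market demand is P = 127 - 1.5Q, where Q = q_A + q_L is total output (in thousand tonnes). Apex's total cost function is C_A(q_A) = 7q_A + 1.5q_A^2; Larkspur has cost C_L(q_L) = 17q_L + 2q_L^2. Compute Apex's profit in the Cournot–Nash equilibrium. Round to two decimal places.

Apex's profit: π_A = (127 - 1.5Q)q_A - (7q_A + (3/2)q_A²). Setting ∂π_A/∂q_A = 0: 120 - 6q_A - (3/2)(q_L) = 0.
Larkspur's profit: π_L = (127 - 1.5Q)q_L - (17q_L + 2q_L²). Setting ∂π_L/∂q_L = 0: 110 - 7q_L - (3/2)(q_A) = 0.
Best responses: q_A = (120 - (3/2)q_L)/6, q_L = (110 - (3/2)q_A)/7.
Solving the pair: q_A = 900/53, q_L = 640/53.
Price P = 127 - (3/2)·(1540/53) = 83.4151.
Apex's profit: 83.4151·(900/53) - 7·(900/53) - (3/2)(900/53)² = 865.0765.

865.08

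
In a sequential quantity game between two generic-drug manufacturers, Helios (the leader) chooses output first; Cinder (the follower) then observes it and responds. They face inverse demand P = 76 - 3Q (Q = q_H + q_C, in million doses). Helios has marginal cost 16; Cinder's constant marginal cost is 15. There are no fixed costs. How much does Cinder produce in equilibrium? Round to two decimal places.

Solve by backward induction. Given q_H, the follower Cinder maximises π_C = (76 - 3q_H - 3q_C)q_C - 15q_C.
Setting the follower's marginal profit to zero, 61 - 3q_H - 6q_C = 0, i.e. q_C = (61 - 3q_H)/6.
Helios substitutes q_C(q_H) into its own profit: π_H = q_H(76 - 3q_H - (61 - 3q_H)/2) - 16q_H = (91/2 - (3/2)q_H)q_H - 16q_H.
The leader's first-order condition 59/2 - 3q_H = 0 yields q_H = 59/6.
Then q_C = (61 - 3·(59/6))/6 = 21/4.

5.25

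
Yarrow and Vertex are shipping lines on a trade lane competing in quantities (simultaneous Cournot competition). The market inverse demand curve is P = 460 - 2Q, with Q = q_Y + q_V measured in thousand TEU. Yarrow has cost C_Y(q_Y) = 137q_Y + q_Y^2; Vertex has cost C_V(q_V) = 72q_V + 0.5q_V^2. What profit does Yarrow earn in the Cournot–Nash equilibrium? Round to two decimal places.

3123.91

Yarrow's profit: π_Y = (460 - 2Q)q_Y - (137q_Y + q_Y²). Setting ∂π_Y/∂q_Y = 0: 323 - 6q_Y - 2(q_V) = 0.
Vertex's profit: π_V = (460 - 2Q)q_V - (72q_V + (1/2)q_V²). Setting ∂π_V/∂q_V = 0: 388 - 5q_V - 2(q_Y) = 0.
So q_Y = (323 - 2q_V)/6 and q_V = (388 - 2q_Y)/5.
Substituting one into the other gives q_Y = 839/26 and q_V = 841/13.
Price P = 460 - 2·96.9615 = 266.0769.
Yarrow's profit: 266.0769·(839/26) - 137·(839/26) - (839/26)² = 3123.9098.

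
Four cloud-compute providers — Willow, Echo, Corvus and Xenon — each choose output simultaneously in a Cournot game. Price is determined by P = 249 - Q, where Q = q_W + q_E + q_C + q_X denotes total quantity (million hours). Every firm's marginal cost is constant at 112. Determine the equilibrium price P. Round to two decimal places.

A representative firm's profit is π_i = q_i(249 - Q) - 112q_i.
Setting ∂π_i/∂q_i = 0 with rivals' quantities fixed: 137 - 2q_i - Σ_{j≠i} q_j = 0.
With identical firms every q_j equals q_i, so Σ_{j≠i} q_j = 3q_i and 137 = 5q_i, giving q_i = 137/5.
Total output Q = 548/5, so price P = 249 - 548/5 = 697/5.

139.40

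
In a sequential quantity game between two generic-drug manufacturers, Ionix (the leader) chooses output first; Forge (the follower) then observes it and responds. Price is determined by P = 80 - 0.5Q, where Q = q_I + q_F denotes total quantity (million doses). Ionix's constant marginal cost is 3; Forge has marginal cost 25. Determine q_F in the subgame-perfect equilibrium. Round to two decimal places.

Solve by backward induction. Given q_I, the follower Forge maximises π_F = (80 - (1/2)q_I - (1/2)q_F)q_F - 25q_F.
∂π_F/∂q_F = 55 - (1/2)q_I - q_F = 0 gives the reaction function q_F = (55 - (1/2)q_I).
Ionix substitutes q_F(q_I) into its own profit: π_I = q_I(80 - (1/2)q_I - (55 - (1/2)q_I)/2) - 3q_I = (105/2 - (1/4)q_I)q_I - 3q_I.
Leader FOC: 99/2 - (1/2)q_I = 0, so q_I = 99.
Then q_F = (55 - (1/2)·99) = 11/2.

5.50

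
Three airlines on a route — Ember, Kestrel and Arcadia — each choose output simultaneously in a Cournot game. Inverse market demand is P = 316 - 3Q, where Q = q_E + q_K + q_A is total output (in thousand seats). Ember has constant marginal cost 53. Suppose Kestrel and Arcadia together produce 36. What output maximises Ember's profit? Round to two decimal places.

25.83

With rivals' combined output fixed at 36, Ember's profit is π_E = (316 - 3·36 - 3q_E)q_E - (53q_E) = (208 - 3q_E)q_E - (53q_E).
∂π_E/∂q_E = 155 - 6q_E = 0, so q_E = 155/6.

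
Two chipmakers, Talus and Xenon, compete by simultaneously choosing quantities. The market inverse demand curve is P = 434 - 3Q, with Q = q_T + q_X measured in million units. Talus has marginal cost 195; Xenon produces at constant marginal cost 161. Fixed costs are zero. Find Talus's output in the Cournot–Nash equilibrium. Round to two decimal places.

Talus's profit: π_T = (434 - 3Q)q_T - (195q_T). Setting ∂π_T/∂q_T = 0: 239 - 6q_T - 3(q_X) = 0.
Xenon's first-order condition: 273 - 6q_X - 3(q_T) = 0.
Rearranging gives the reaction functions q_T = (239 - 3q_X)/6 and q_X = (273 - 3q_T)/6.
Substituting one into the other gives q_T = 205/9 and q_X = 307/9.

22.78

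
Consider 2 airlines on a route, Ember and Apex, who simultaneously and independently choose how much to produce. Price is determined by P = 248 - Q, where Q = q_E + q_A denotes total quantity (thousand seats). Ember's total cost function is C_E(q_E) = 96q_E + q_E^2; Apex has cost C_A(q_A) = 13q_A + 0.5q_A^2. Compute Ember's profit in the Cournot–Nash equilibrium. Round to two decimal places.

Ember's profit: π_E = (248 - Q)q_E - (96q_E + q_E²). Setting ∂π_E/∂q_E = 0: 152 - 4q_E - (q_A) = 0.
Apex's profit: π_A = (248 - Q)q_A - (13q_A + (1/2)q_A²). Setting ∂π_A/∂q_A = 0: 235 - 3q_A - (q_E) = 0.
So q_E = (152 - q_A)/4 and q_A = (235 - q_E)/3.
Solving the pair: q_E = 221/11, q_A = 788/11.
Price P = 248 - 1009/11 = 1719/11.
Ember's profit: (1719/11)·(221/11) - 96·(221/11) - (221/11)² = 807.2893.

807.29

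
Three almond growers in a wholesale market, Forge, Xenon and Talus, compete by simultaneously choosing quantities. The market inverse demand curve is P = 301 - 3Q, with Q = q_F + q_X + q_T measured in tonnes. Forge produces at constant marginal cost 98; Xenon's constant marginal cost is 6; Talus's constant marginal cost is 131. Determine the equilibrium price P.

134

Forge's profit: π_F = (301 - 3Q)q_F - (98q_F). Setting ∂π_F/∂q_F = 0: 203 - 6q_F - 3(q_X + q_T) = 0.
Xenon's first-order condition: 295 - 6q_X - 3(q_F + q_T) = 0.
Talus's first-order condition: 170 - 6q_T - 3(q_F + q_X) = 0.
Adding the 3 conditions: 668 − 6Q − 6Q = 0, i.e. Q = 167/3.
Back-substituting: q_F = (203 − 167)/3 = 12, q_X = (295 − 167)/3 = 128/3, q_T = (170 − 167)/3 = 1.
Total output Q = 167/3, so price P = 301 - 3·(167/3) = 134.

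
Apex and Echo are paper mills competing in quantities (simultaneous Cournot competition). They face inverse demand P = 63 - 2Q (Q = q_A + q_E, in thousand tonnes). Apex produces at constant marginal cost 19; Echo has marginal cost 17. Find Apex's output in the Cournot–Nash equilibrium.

Apex's profit: π_A = (63 - 2Q)q_A - (19q_A). Setting ∂π_A/∂q_A = 0: 44 - 4q_A - 2(q_E) = 0.
Echo's profit: π_E = (63 - 2Q)q_E - (17q_E). Setting ∂π_E/∂q_E = 0: 46 - 4q_E - 2(q_A) = 0.
Best responses: q_A = (44 - 2q_E)/4, q_E = (46 - 2q_A)/4.
Solving the pair: q_A = 7, q_E = 8.

7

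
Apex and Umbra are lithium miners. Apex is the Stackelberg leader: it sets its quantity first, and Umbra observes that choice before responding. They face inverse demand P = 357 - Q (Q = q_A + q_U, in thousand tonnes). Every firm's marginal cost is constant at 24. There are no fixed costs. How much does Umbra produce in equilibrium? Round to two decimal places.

The follower Umbra best-responds to any q_A: π_U = (357 - Q)q_U - 24q_U.
∂π_U/∂q_U = 333 - q_A - 2q_U = 0 gives the reaction function q_U = (333 - q_A)/2.
The leader anticipates this reaction. Substituting into P = 357 - Q gives P = 381/2 - (1/2)q_A, so π_A = (381/2 - (1/2)q_A)q_A - 24q_A.
The leader's first-order condition 333/2 - q_A = 0 yields q_A = 333/2.
Then q_U = (333 - 333/2)/2 = 333/4.

83.25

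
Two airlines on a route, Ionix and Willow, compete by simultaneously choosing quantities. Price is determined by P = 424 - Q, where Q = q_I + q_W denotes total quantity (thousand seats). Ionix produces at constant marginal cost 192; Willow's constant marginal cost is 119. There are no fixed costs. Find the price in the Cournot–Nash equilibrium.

245

Ionix's profit: π_I = (424 - Q)q_I - (192q_I). Setting ∂π_I/∂q_I = 0: 232 - 2q_I - (q_W) = 0.
Willow's first-order condition: 305 - 2q_W - (q_I) = 0.
So q_I = (232 - q_W)/2 and q_W = (305 - q_I)/2.
Substituting one into the other gives q_I = 53 and q_W = 126.
Total output Q = 179, so price P = 424 - 179 = 245.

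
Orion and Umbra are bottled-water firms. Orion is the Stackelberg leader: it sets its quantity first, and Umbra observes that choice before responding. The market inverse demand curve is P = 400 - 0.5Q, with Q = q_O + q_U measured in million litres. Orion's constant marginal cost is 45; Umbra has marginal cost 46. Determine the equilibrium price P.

Solve by backward induction. Given q_O, the follower Umbra maximises π_U = (400 - (1/2)q_O - (1/2)q_U)q_U - 46q_U.
∂π_U/∂q_U = 354 - (1/2)q_O - q_U = 0 gives the reaction function q_U = (354 - (1/2)q_O).
Orion substitutes q_U(q_O) into its own profit: π_O = q_O(400 - (1/2)q_O - (354 - (1/2)q_O)/2) - 45q_O = (223 - (1/4)q_O)q_O - 45q_O.
Leader FOC: 178 - (1/2)q_O = 0, so q_O = 356.
Then q_U = (354 - (1/2)·356) = 176.
Total output Q = 532, so price P = 400 - (1/2)·532 = 134.

134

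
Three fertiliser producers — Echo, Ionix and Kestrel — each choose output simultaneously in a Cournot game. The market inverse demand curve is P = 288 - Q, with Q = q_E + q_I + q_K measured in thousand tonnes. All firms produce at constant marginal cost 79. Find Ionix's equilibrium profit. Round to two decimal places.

A representative firm's profit is π_i = q_i(288 - Q) - 79q_i.
First-order condition (treating rivals' output as given): 209 - 2q_i - Σ_{j≠i} q_j = 0.
By symmetry each firm produces the same amount; substituting Σ_{j≠i} q_j = 2q_i yields q_i = 209/4.
Price P = 288 - 627/4 = 525/4.
Ionix's profit: (525/4 - 79)·(209/4) = 2730.0625.

2730.06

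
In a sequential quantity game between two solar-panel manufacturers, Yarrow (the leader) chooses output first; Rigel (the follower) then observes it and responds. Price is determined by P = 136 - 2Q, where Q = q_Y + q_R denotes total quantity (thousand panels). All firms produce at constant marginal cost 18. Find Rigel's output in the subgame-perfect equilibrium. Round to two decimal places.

14.75

The follower Rigel best-responds to any q_Y: π_R = (136 - 2Q)q_R - 18q_R.
Follower FOC: 118 - 2q_Y - 4q_R = 0, so q_R(q_Y) = (118 - 2q_Y)/4.
The leader anticipates this reaction. Substituting into P = 136 - 2Q gives P = 77 - q_Y, so π_Y = (77 - q_Y)q_Y - 18q_Y.
Leader FOC: 59 - 2q_Y = 0, so q_Y = 59/2.
Then q_R = (118 - 2·(59/2))/4 = 59/4.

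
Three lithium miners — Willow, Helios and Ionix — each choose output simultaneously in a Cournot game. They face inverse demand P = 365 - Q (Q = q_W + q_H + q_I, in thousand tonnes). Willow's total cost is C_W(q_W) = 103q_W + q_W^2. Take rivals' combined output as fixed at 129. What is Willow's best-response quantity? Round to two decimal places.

With rivals' combined output fixed at 129, Willow's profit is π_W = (365 - 129 - q_W)q_W - (103q_W + q_W²) = (236 - q_W)q_W - (103q_W + q_W²).
∂π_W/∂q_W = 133 - 4q_W = 0, so q_W = 133/4.

33.25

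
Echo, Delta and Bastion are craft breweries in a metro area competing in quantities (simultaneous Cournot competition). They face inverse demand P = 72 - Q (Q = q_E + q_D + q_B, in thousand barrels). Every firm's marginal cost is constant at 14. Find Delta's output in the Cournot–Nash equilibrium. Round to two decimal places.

A representative firm's profit is π_i = q_i(72 - Q) - 14q_i.
Setting ∂π_i/∂q_i = 0 with rivals' quantities fixed: 58 - 2q_i - Σ_{j≠i} q_j = 0.
With identical firms every q_j equals q_i, so Σ_{j≠i} q_j = 2q_i and 58 = 4q_i, giving q_i = 29/2.

14.50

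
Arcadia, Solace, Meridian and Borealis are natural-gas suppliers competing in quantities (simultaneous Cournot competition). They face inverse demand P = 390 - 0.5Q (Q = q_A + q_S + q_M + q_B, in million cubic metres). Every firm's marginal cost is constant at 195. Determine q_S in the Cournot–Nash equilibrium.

78

Each firm earns π_i = (390 - 0.5Q)q_i - 195q_i.
First-order condition (treating rivals' output as given): 195 - q_i - (1/2)·Σ_{j≠i} q_j = 0.
With identical firms every q_j equals q_i, so Σ_{j≠i} q_j = 3q_i and 195 = (5/2)q_i, giving q_i = 78.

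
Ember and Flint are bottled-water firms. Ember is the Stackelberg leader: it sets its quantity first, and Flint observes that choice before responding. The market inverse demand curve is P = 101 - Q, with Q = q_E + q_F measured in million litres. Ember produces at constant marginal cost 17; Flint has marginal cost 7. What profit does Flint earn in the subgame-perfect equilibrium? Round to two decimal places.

812.25

The follower Flint best-responds to any q_E: π_F = (101 - Q)q_F - 7q_F.
∂π_F/∂q_F = 94 - q_E - 2q_F = 0 gives the reaction function q_F = (94 - q_E)/2.
The leader anticipates this reaction. Substituting into P = 101 - Q gives P = 54 - (1/2)q_E, so π_E = (54 - (1/2)q_E)q_E - 17q_E.
The leader's first-order condition 37 - q_E = 0 yields q_E = 37.
Then q_F = (94 - 37)/2 = 57/2.
Price P = 101 - 131/2 = 71/2.
Flint's profit: (71/2 - 7)·(57/2) = 812.2500.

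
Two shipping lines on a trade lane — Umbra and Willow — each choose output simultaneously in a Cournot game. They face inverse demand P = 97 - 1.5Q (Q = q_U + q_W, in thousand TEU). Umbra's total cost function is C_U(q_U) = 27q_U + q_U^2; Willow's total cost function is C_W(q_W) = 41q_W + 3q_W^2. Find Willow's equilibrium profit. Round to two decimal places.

75.41

Umbra's profit: π_U = (97 - 1.5Q)q_U - (27q_U + q_U²). Setting ∂π_U/∂q_U = 0: 70 - 5q_U - (3/2)(q_W) = 0.
Willow's profit: π_W = (97 - 1.5Q)q_W - (41q_W + 3q_W²). Setting ∂π_W/∂q_W = 0: 56 - 9q_W - (3/2)(q_U) = 0.
Rearranging gives the reaction functions q_U = (70 - (3/2)q_W)/5 and q_W = (56 - (3/2)q_U)/9.
Substituting one into the other gives q_U = 728/57 and q_W = 700/171.
Price P = 97 - (3/2)·16.8655 = 71.7018.
Willow's profit: 71.7018·(700/171) - 41·(700/171) - 3(700/171)² = 75.4078.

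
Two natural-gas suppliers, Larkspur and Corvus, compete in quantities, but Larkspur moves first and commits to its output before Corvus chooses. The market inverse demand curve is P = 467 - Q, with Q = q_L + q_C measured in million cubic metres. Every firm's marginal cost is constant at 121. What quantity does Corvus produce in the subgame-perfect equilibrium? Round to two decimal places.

The follower Corvus best-responds to any q_L: π_C = (467 - Q)q_C - 121q_C.
Setting the follower's marginal profit to zero, 346 - q_L - 2q_C = 0, i.e. q_C = (346 - q_L)/2.
The leader anticipates this reaction. Substituting into P = 467 - Q gives P = 294 - (1/2)q_L, so π_L = (294 - (1/2)q_L)q_L - 121q_L.
The leader's first-order condition 173 - q_L = 0 yields q_L = 173.
Then q_C = (346 - 173)/2 = 173/2.

86.50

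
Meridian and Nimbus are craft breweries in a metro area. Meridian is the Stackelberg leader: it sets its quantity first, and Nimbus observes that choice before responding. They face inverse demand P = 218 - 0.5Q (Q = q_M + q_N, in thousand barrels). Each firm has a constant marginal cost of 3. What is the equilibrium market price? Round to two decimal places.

The follower Nimbus best-responds to any q_M: π_N = (218 - 0.5Q)q_N - 3q_N.
Setting the follower's marginal profit to zero, 215 - (1/2)q_M - q_N = 0, i.e. q_N = (215 - (1/2)q_M).
The leader anticipates this reaction. Substituting into P = 218 - 0.5Q gives P = 221/2 - (1/4)q_M, so π_M = (221/2 - (1/4)q_M)q_M - 3q_M.
The leader's first-order condition 215/2 - (1/2)q_M = 0 yields q_M = 215.
Then q_N = (215 - (1/2)·215) = 215/2.
Total output Q = 645/2, so price P = 218 - (1/2)·(645/2) = 227/4.

56.75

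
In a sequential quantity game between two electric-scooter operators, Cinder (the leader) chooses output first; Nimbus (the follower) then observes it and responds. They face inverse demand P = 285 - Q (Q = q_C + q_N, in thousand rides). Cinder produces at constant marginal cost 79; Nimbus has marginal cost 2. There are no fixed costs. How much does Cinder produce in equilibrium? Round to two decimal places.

64.50

Solve by backward induction. Given q_C, the follower Nimbus maximises π_N = (285 - q_C - q_N)q_N - 2q_N.
Setting the follower's marginal profit to zero, 283 - q_C - 2q_N = 0, i.e. q_N = (283 - q_C)/2.
The leader anticipates this reaction. Substituting into P = 285 - Q gives P = 287/2 - (1/2)q_C, so π_C = (287/2 - (1/2)q_C)q_C - 79q_C.
Leader FOC: 129/2 - q_C = 0, so q_C = 129/2.
Then q_N = (283 - 129/2)/2 = 437/4.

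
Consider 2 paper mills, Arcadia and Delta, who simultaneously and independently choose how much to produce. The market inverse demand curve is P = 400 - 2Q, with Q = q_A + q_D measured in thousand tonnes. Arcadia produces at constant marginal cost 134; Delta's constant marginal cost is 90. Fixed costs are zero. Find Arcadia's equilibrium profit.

Arcadia's profit: π_A = (400 - 2Q)q_A - (134q_A). Setting ∂π_A/∂q_A = 0: 266 - 4q_A - 2(q_D) = 0.
Delta's first-order condition: 310 - 4q_D - 2(q_A) = 0.
So q_A = (266 - 2q_D)/4 and q_D = (310 - 2q_A)/4.
Solving the pair: q_A = 37, q_D = 59.
Price P = 400 - 2·96 = 208.
Arcadia's profit: (208 - 134)·37 = 2738.

2738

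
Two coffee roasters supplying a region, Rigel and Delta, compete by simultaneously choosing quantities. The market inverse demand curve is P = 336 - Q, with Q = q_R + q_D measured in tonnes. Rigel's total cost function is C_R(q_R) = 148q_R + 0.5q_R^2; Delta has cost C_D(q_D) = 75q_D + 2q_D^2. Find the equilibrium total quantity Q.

Rigel's profit: π_R = (336 - Q)q_R - (148q_R + (1/2)q_R²). Setting ∂π_R/∂q_R = 0: 188 - 3q_R - (q_D) = 0.
Delta's first-order condition: 261 - 6q_D - (q_R) = 0.
So q_R = (188 - q_D)/3 and q_D = (261 - q_R)/6.
Solving the pair: q_R = 51, q_D = 35.
Total output Q = 51 + 35 = 86.

86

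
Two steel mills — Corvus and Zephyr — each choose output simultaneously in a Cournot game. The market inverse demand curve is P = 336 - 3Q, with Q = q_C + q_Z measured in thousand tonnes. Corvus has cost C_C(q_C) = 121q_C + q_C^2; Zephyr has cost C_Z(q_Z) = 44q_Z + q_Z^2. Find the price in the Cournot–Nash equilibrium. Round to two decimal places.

197.73

Corvus's profit: π_C = (336 - 3Q)q_C - (121q_C + q_C²). Setting ∂π_C/∂q_C = 0: 215 - 8q_C - 3(q_Z) = 0.
Zephyr's profit: π_Z = (336 - 3Q)q_Z - (44q_Z + q_Z²). Setting ∂π_Z/∂q_Z = 0: 292 - 8q_Z - 3(q_C) = 0.
Rearranging gives the reaction functions q_C = (215 - 3q_Z)/8 and q_Z = (292 - 3q_C)/8.
Substituting one into the other gives q_C = 844/55 and q_Z = 1691/55.
Total output Q = 507/11, so price P = 336 - 3·(507/11) = 197.7273.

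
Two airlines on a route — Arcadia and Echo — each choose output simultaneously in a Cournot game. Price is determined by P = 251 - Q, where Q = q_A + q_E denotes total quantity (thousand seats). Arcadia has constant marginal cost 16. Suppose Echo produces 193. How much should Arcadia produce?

With the rival's output fixed at 193, Arcadia's profit is π_A = (251 - 193 - q_A)q_A - (16q_A) = (58 - q_A)q_A - (16q_A).
∂π_A/∂q_A = 42 - 2q_A = 0, so q_A = 21.

21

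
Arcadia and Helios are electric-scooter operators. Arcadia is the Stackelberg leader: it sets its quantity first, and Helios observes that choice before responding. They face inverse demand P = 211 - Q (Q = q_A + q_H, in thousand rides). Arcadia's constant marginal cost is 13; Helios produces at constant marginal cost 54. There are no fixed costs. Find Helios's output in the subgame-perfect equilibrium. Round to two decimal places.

18.75

Solve by backward induction. Given q_A, the follower Helios maximises π_H = (211 - q_A - q_H)q_H - 54q_H.
Setting the follower's marginal profit to zero, 157 - q_A - 2q_H = 0, i.e. q_H = (157 - q_A)/2.
The leader anticipates this reaction. Substituting into P = 211 - Q gives P = 265/2 - (1/2)q_A, so π_A = (265/2 - (1/2)q_A)q_A - 13q_A.
Maximising: ∂π_A/∂q_A = 239/2 - q_A = 0, giving q_A = 239/2.
Then q_H = (157 - 239/2)/2 = 75/4.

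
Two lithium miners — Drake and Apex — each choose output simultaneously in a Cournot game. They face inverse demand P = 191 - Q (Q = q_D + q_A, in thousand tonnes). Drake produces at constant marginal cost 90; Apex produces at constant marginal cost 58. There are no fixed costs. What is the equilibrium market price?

113

Drake's profit: π_D = (191 - Q)q_D - (90q_D). Setting ∂π_D/∂q_D = 0: 101 - 2q_D - (q_A) = 0.
Apex's profit: π_A = (191 - Q)q_A - (58q_A). Setting ∂π_A/∂q_A = 0: 133 - 2q_A - (q_D) = 0.
So q_D = (101 - q_A)/2 and q_A = (133 - q_D)/2.
Solving the pair: q_D = 23, q_A = 55.
Total output Q = 78, so price P = 191 - 78 = 113.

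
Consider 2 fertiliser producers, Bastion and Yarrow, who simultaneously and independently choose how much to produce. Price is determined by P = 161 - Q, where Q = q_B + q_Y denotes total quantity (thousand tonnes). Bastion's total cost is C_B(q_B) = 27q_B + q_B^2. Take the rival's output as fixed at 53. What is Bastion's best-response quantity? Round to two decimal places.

With the rival's output fixed at 53, Bastion's profit is π_B = (161 - 53 - q_B)q_B - (27q_B + q_B²) = (108 - q_B)q_B - (27q_B + q_B²).
∂π_B/∂q_B = 81 - 4q_B = 0, so q_B = 81/4.

20.25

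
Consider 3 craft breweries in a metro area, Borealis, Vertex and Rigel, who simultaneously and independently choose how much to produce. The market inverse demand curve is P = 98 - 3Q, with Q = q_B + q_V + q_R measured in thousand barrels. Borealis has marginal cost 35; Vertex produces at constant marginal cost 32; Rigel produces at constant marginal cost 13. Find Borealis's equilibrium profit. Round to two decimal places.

Borealis's profit: π_B = (98 - 3Q)q_B - (35q_B). Setting ∂π_B/∂q_B = 0: 63 - 6q_B - 3(q_V + q_R) = 0.
Vertex's profit: π_V = (98 - 3Q)q_V - (32q_V). Setting ∂π_V/∂q_V = 0: 66 - 6q_V - 3(q_B + q_R) = 0.
Rigel's profit: π_R = (98 - 3Q)q_R - (13q_R). Setting ∂π_R/∂q_R = 0: 85 - 6q_R - 3(q_B + q_V) = 0.
Summing all 3 equations gives 214 − 12Q = 0, hence Q = 107/6.
Back-substituting: q_B = (63 − 107/2)/3 = 19/6, q_V = (66 − 107/2)/3 = 25/6, q_R = (85 − 107/2)/3 = 21/2.
Price P = 98 - 3·(107/6) = 89/2.
Borealis's profit: (89/2 - 35)·(19/6) = 361/12.

30.08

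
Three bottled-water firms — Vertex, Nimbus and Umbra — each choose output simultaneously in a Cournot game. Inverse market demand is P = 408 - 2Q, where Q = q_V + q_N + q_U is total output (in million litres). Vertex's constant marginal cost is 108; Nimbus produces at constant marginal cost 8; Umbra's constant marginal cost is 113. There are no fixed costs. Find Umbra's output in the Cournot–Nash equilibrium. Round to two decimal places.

Vertex's profit: π_V = (408 - 2Q)q_V - (108q_V). Setting ∂π_V/∂q_V = 0: 300 - 4q_V - 2(q_N + q_U) = 0.
Nimbus's profit: π_N = (408 - 2Q)q_N - (8q_N). Setting ∂π_N/∂q_N = 0: 400 - 4q_N - 2(q_V + q_U) = 0.
Umbra's profit: π_U = (408 - 2Q)q_U - (113q_U). Setting ∂π_U/∂q_U = 0: 295 - 4q_U - 2(q_V + q_N) = 0.
Summing all 3 equations gives 995 − 8Q = 0, hence Q = 995/8.
Back-substituting: q_V = (300 − 995/4)/2 = 205/8, q_N = (400 − 995/4)/2 = 605/8, q_U = (295 − 995/4)/2 = 185/8.

23.13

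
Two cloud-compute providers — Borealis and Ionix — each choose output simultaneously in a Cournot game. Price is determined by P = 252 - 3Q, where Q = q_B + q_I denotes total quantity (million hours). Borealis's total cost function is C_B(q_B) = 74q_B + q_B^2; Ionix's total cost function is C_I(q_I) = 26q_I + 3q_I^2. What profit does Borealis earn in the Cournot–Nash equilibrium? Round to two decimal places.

1123.41

Borealis's profit: π_B = (252 - 3Q)q_B - (74q_B + q_B²). Setting ∂π_B/∂q_B = 0: 178 - 8q_B - 3(q_I) = 0.
Ionix's first-order condition: 226 - 12q_I - 3(q_B) = 0.
Rearranging gives the reaction functions q_B = (178 - 3q_I)/8 and q_I = (226 - 3q_B)/12.
Substituting one into the other gives q_B = 486/29 and q_I = 1274/87.
Price P = 252 - 3·31.4023 = 157.7931.
Borealis's profit: 157.7931·(486/29) - 74·(486/29) - (486/29)² = 1123.4055.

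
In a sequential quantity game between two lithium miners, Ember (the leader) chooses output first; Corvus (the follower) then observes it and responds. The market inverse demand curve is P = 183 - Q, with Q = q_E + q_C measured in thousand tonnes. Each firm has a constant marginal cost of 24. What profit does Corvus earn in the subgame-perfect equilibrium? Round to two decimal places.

1580.06

Solve by backward induction. Given q_E, the follower Corvus maximises π_C = (183 - q_E - q_C)q_C - 24q_C.
∂π_C/∂q_C = 159 - q_E - 2q_C = 0 gives the reaction function q_C = (159 - q_E)/2.
The leader anticipates this reaction. Substituting into P = 183 - Q gives P = 207/2 - (1/2)q_E, so π_E = (207/2 - (1/2)q_E)q_E - 24q_E.
Leader FOC: 159/2 - q_E = 0, so q_E = 159/2.
Then q_C = (159 - 159/2)/2 = 159/4.
Price P = 183 - 477/4 = 255/4.
Corvus's profit: (255/4 - 24)·(159/4) = 1580.0625.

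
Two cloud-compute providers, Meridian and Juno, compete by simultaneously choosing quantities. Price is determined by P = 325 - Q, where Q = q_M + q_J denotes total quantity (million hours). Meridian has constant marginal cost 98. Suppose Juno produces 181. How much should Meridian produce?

23

With the rival's output fixed at 181, Meridian's profit is π_M = (325 - 181 - q_M)q_M - (98q_M) = (144 - q_M)q_M - (98q_M).
∂π_M/∂q_M = 46 - 2q_M = 0, so q_M = 23.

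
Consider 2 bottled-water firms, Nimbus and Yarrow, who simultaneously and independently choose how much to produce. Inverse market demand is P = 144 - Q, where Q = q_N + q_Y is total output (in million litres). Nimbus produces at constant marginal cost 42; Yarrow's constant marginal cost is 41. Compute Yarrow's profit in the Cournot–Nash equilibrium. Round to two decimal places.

1201.78

Nimbus's profit: π_N = (144 - Q)q_N - (42q_N). Setting ∂π_N/∂q_N = 0: 102 - 2q_N - (q_Y) = 0.
Yarrow's profit: π_Y = (144 - Q)q_Y - (41q_Y). Setting ∂π_Y/∂q_Y = 0: 103 - 2q_Y - (q_N) = 0.
So q_N = (102 - q_Y)/2 and q_Y = (103 - q_N)/2.
Solving the pair: q_N = 101/3, q_Y = 104/3.
Price P = 144 - 205/3 = 227/3.
Yarrow's profit: (227/3 - 41)·(104/3) = 1201.7778.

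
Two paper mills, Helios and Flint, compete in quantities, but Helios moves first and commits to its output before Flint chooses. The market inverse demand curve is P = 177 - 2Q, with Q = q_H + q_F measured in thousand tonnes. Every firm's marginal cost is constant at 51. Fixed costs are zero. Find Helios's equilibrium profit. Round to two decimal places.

992.25

The follower Flint best-responds to any q_H: π_F = (177 - 2Q)q_F - 51q_F.
∂π_F/∂q_F = 126 - 2q_H - 4q_F = 0 gives the reaction function q_F = (126 - 2q_H)/4.
The leader anticipates this reaction. Substituting into P = 177 - 2Q gives P = 114 - q_H, so π_H = (114 - q_H)q_H - 51q_H.
Maximising: ∂π_H/∂q_H = 63 - 2q_H = 0, giving q_H = 63/2.
Then q_F = (126 - 2·(63/2))/4 = 63/4.
Price P = 177 - 2·(189/4) = 165/2.
Helios's profit: (165/2 - 51)·(63/2) = 992.2500.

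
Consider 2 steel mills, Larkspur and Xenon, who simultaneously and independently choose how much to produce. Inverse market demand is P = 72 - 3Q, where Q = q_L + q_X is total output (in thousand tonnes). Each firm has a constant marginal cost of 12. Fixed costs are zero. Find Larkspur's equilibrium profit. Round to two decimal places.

133.33

Each firm earns π_i = (72 - 3Q)q_i - 12q_i.
First-order condition (treating rivals' output as given): 60 - 6q_i - 3q_j = 0.
By symmetry each firm produces the same amount; substituting q_j = q_i yields q_i = 60/9 = 20/3.
Price P = 72 - 3·(40/3) = 32.
Larkspur's profit: (32 - 12)·(20/3) = 400/3.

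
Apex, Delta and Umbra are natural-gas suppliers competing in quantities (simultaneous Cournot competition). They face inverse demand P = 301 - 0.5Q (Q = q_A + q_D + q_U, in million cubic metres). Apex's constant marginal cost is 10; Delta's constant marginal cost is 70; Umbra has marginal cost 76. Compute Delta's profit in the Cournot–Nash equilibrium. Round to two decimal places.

Apex's profit: π_A = (301 - 0.5Q)q_A - (10q_A). Setting ∂π_A/∂q_A = 0: 291 - q_A - (1/2)(q_D + q_U) = 0.
Delta's profit: π_D = (301 - 0.5Q)q_D - (70q_D). Setting ∂π_D/∂q_D = 0: 231 - q_D - (1/2)(q_A + q_U) = 0.
Umbra's first-order condition: 225 - q_U - (1/2)(q_A + q_D) = 0.
Summing all 3 equations gives 747 − 2Q = 0, hence Q = 747/2.
Back-substituting: q_A = (291 − 747/4)/(1/2) = 417/2, q_D = (231 − 747/4)/(1/2) = 177/2, q_U = (225 − 747/4)/(1/2) = 153/2.
Price P = 301 - (1/2)·(747/2) = 457/4.
Delta's profit: (457/4 - 70)·(177/2) = 3916.1250.

3916.13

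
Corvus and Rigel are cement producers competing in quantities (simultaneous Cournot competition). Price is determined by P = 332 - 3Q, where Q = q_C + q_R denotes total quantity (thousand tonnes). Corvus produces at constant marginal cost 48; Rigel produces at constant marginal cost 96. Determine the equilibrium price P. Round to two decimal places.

158.67

Corvus's profit: π_C = (332 - 3Q)q_C - (48q_C). Setting ∂π_C/∂q_C = 0: 284 - 6q_C - 3(q_R) = 0.
Rigel's first-order condition: 236 - 6q_R - 3(q_C) = 0.
Rearranging gives the reaction functions q_C = (284 - 3q_R)/6 and q_R = (236 - 3q_C)/6.
Solving the pair: q_C = 332/9, q_R = 188/9.
Total output Q = 520/9, so price P = 332 - 3·(520/9) = 476/3.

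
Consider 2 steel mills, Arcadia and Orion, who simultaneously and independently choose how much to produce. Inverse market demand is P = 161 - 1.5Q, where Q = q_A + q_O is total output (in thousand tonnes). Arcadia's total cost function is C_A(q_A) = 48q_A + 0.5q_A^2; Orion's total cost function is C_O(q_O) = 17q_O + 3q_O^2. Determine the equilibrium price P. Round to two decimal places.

Arcadia's profit: π_A = (161 - 1.5Q)q_A - (48q_A + (1/2)q_A²). Setting ∂π_A/∂q_A = 0: 113 - 4q_A - (3/2)(q_O) = 0.
Orion's first-order condition: 144 - 9q_O - (3/2)(q_A) = 0.
Rearranging gives the reaction functions q_A = (113 - (3/2)q_O)/4 and q_O = (144 - (3/2)q_A)/9.
Substituting one into the other gives q_A = 356/15 and q_O = 542/45.
Total output Q = 322/9, so price P = 161 - (3/2)·(322/9) = 322/3.

107.33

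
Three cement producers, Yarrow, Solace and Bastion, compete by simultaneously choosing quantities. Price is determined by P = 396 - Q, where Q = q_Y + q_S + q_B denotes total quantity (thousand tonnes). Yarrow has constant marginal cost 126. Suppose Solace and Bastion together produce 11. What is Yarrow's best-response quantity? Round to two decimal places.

With rivals' combined output fixed at 11, Yarrow's profit is π_Y = (396 - 11 - q_Y)q_Y - (126q_Y) = (385 - q_Y)q_Y - (126q_Y).
∂π_Y/∂q_Y = 259 - 2q_Y = 0, so q_Y = 259/2.

129.50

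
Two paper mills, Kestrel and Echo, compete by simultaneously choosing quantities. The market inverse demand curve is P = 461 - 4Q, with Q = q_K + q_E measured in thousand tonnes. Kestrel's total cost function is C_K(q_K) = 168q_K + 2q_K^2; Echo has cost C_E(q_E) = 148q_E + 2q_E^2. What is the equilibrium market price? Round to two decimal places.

309.50

Kestrel's profit: π_K = (461 - 4Q)q_K - (168q_K + 2q_K²). Setting ∂π_K/∂q_K = 0: 293 - 12q_K - 4(q_E) = 0.
Echo's first-order condition: 313 - 12q_E - 4(q_K) = 0.
Rearranging gives the reaction functions q_K = (293 - 4q_E)/12 and q_E = (313 - 4q_K)/12.
Solving the pair: q_K = 283/16, q_E = 323/16.
Total output Q = 303/8, so price P = 461 - 4·(303/8) = 619/2.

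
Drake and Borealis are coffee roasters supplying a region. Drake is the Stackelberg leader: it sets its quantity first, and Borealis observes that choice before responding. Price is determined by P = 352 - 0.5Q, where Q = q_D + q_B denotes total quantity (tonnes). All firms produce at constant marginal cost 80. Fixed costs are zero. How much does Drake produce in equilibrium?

272

Solve by backward induction. Given q_D, the follower Borealis maximises π_B = (352 - (1/2)q_D - (1/2)q_B)q_B - 80q_B.
Setting the follower's marginal profit to zero, 272 - (1/2)q_D - q_B = 0, i.e. q_B = (272 - (1/2)q_D).
The leader anticipates this reaction. Substituting into P = 352 - 0.5Q gives P = 216 - (1/4)q_D, so π_D = (216 - (1/4)q_D)q_D - 80q_D.
Leader FOC: 136 - (1/2)q_D = 0, so q_D = 272.
Then q_B = (272 - (1/2)·272) = 136.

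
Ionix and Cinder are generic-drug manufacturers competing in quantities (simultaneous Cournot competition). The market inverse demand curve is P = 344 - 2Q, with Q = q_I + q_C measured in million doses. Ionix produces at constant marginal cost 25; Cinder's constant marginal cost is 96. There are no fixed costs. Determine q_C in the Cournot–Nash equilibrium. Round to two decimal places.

29.50

Ionix's profit: π_I = (344 - 2Q)q_I - (25q_I). Setting ∂π_I/∂q_I = 0: 319 - 4q_I - 2(q_C) = 0.
Cinder's profit: π_C = (344 - 2Q)q_C - (96q_C). Setting ∂π_C/∂q_C = 0: 248 - 4q_C - 2(q_I) = 0.
Best responses: q_I = (319 - 2q_C)/4, q_C = (248 - 2q_I)/4.
Solving the pair: q_I = 65, q_C = 59/2.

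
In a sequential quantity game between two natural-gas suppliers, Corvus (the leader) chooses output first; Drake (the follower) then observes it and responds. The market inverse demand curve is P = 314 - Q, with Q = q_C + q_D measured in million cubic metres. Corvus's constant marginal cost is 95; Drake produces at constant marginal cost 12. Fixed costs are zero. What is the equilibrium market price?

129

Solve by backward induction. Given q_C, the follower Drake maximises π_D = (314 - q_C - q_D)q_D - 12q_D.
∂π_D/∂q_D = 302 - q_C - 2q_D = 0 gives the reaction function q_D = (302 - q_C)/2.
Corvus substitutes q_D(q_C) into its own profit: π_C = q_C(314 - q_C - (302 - q_C)/2) - 95q_C = (163 - (1/2)q_C)q_C - 95q_C.
Maximising: ∂π_C/∂q_C = 68 - q_C = 0, giving q_C = 68.
Then q_D = (302 - 68)/2 = 117.
Total output Q = 185, so price P = 314 - 185 = 129.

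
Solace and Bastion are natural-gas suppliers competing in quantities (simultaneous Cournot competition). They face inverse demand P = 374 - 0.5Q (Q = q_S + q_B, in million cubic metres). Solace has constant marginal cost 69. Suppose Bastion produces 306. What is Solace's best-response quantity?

With the rival's output fixed at 306, Solace's profit is π_S = (374 - (1/2)·306 - (1/2)q_S)q_S - (69q_S) = (221 - (1/2)q_S)q_S - (69q_S).
∂π_S/∂q_S = 152 - q_S = 0, so q_S = 152.

152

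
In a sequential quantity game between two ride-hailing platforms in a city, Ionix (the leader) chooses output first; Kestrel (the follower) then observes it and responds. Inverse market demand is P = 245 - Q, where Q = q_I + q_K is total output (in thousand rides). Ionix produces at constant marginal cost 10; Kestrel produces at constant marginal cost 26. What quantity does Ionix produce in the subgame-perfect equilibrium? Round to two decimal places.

125.50

The follower Kestrel best-responds to any q_I: π_K = (245 - Q)q_K - 26q_K.
Follower FOC: 219 - q_I - 2q_K = 0, so q_K(q_I) = (219 - q_I)/2.
Ionix substitutes q_K(q_I) into its own profit: π_I = q_I(245 - q_I - (219 - q_I)/2) - 10q_I = (271/2 - (1/2)q_I)q_I - 10q_I.
The leader's first-order condition 251/2 - q_I = 0 yields q_I = 251/2.
Then q_K = (219 - 251/2)/2 = 187/4.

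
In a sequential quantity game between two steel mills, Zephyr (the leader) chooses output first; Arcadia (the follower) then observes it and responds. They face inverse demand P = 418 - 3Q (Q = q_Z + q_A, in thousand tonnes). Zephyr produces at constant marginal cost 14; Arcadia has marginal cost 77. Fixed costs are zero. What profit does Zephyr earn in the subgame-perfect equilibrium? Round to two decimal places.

9087.04

Solve by backward induction. Given q_Z, the follower Arcadia maximises π_A = (418 - 3q_Z - 3q_A)q_A - 77q_A.
∂π_A/∂q_A = 341 - 3q_Z - 6q_A = 0 gives the reaction function q_A = (341 - 3q_Z)/6.
The leader anticipates this reaction. Substituting into P = 418 - 3Q gives P = 495/2 - (3/2)q_Z, so π_Z = (495/2 - (3/2)q_Z)q_Z - 14q_Z.
Leader FOC: 467/2 - 3q_Z = 0, so q_Z = 467/6.
Then q_A = (341 - 3·(467/6))/6 = 215/12.
Price P = 418 - 3·(383/4) = 523/4.
Zephyr's profit: (523/4 - 14)·(467/6) = 9087.0417.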